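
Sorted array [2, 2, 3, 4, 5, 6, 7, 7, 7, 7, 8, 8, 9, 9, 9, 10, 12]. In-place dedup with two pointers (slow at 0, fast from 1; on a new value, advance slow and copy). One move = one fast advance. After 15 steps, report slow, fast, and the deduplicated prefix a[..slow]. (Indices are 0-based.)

(s=0,f=1) a[fast]=2=a[slow] dup → fast++
(s=0,f=2) a[fast]=3≠a[slow]=2 write a[1]=3 → slow++,fast++
(s=1,f=3) a[fast]=4≠a[slow]=3 write a[2]=4 → slow++,fast++
(s=2,f=4) a[fast]=5≠a[slow]=4 write a[3]=5 → slow++,fast++
(s=3,f=5) a[fast]=6≠a[slow]=5 write a[4]=6 → slow++,fast++
(s=4,f=6) a[fast]=7≠a[slow]=6 write a[5]=7 → slow++,fast++
(s=5,f=7) a[fast]=7=a[slow] dup → fast++
(s=5,f=8) a[fast]=7=a[slow] dup → fast++
(s=5,f=9) a[fast]=7=a[slow] dup → fast++
(s=5,f=10) a[fast]=8≠a[slow]=7 write a[6]=8 → slow++,fast++
(s=6,f=11) a[fast]=8=a[slow] dup → fast++
(s=6,f=12) a[fast]=9≠a[slow]=8 write a[7]=9 → slow++,fast++
(s=7,f=13) a[fast]=9=a[slow] dup → fast++
(s=7,f=14) a[fast]=9=a[slow] dup → fast++
(s=7,f=15) a[fast]=10≠a[slow]=9 write a[8]=10 → slow++,fast++

slow=8, fast=16, prefix=[2, 3, 4, 5, 6, 7, 8, 9, 10]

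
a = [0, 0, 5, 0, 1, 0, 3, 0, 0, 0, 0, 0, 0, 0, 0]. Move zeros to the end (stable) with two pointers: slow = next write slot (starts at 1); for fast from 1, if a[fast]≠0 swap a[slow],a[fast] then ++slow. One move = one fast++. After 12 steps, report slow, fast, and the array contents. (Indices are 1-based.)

slow=4, fast=13, a=[5, 1, 3, 0, 0, 0, 0, 0, 0, 0, 0, 0, 0, 0, 0]

slow=1 fast=1: a[fast]=0, fast++
slow=1 fast=2: a[fast]=0, fast++
slow=1 fast=3: a[fast]=5≠0 swap→a[1]=5, slow++,fast++
slow=2 fast=4: a[fast]=0, fast++
slow=2 fast=5: a[fast]=1≠0 swap→a[2]=1, slow++,fast++
slow=3 fast=6: a[fast]=0, fast++
slow=3 fast=7: a[fast]=3≠0 swap→a[3]=3, slow++,fast++
slow=4 fast=8: a[fast]=0, fast++
slow=4 fast=9: a[fast]=0, fast++
slow=4 fast=10: a[fast]=0, fast++
slow=4 fast=11: a[fast]=0, fast++
slow=4 fast=12: a[fast]=0, fast++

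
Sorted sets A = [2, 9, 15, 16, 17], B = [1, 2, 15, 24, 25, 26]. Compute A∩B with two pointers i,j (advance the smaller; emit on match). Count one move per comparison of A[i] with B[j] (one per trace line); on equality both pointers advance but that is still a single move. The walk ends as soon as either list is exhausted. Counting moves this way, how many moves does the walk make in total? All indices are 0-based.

[i=0,j=0] 2>1 → j++
[i=0,j=1] 2==2 emit → i++,j++
[i=1,j=2] 9<15 → i++
[i=2,j=2] 15==15 emit → i++,j++
[i=3,j=3] 16<24 → i++
[i=4,j=3] 17<24 → i++

6 moves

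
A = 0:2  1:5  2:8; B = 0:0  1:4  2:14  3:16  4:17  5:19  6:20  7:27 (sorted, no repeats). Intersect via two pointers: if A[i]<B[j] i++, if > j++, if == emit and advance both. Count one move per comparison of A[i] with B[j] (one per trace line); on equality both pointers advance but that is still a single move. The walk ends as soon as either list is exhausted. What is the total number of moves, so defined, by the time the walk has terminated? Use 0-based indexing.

[i=0,j=0] 2>0 → j++
[i=0,j=1] 2<4 → i++
[i=1,j=1] 5>4 → j++
[i=1,j=2] 5<14 → i++
[i=2,j=2] 8<14 → i++

5 moves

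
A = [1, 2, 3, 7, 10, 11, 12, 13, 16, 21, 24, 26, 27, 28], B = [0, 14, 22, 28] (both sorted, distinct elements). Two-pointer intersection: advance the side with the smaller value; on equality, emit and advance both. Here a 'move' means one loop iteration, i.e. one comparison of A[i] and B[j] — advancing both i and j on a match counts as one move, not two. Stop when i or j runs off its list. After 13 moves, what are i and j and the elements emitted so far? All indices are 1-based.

i=1 j=1: 1>0, j++
i=1 j=2: 1<14, i++
i=2 j=2: 2<14, i++
i=3 j=2: 3<14, i++
i=4 j=2: 7<14, i++
i=5 j=2: 10<14, i++
i=6 j=2: 11<14, i++
i=7 j=2: 12<14, i++
i=8 j=2: 13<14, i++
i=9 j=2: 16>14, j++
i=9 j=3: 16<22, i++
i=10 j=3: 21<22, i++
i=11 j=3: 24>22, j++

i=11, j=4, emitted=[]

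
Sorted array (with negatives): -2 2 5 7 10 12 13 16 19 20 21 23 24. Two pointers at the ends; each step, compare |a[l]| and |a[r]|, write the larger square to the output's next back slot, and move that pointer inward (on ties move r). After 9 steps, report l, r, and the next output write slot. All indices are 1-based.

[1,13] |-2|<=|24| out[13]=576 → r--
[1,12] |-2|<=|23| out[12]=529 → r--
[1,11] |-2|<=|21| out[11]=441 → r--
[1,10] |-2|<=|20| out[10]=400 → r--
[1,9] |-2|<=|19| out[9]=361 → r--
[1,8] |-2|<=|16| out[8]=256 → r--
[1,7] |-2|<=|13| out[7]=169 → r--
[1,6] |-2|<=|12| out[6]=144 → r--
[1,5] |-2|<=|10| out[5]=100 → r--

l=1, r=4, next write slot=4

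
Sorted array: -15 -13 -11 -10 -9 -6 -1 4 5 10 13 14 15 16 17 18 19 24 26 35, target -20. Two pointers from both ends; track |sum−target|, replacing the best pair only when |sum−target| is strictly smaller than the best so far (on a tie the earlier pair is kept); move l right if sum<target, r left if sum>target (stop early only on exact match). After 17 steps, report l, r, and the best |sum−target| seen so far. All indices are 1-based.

l=3, r=5, best |Δ|=1

[1,20] -15+35=20 d=40 * → r--
[1,19] -15+26=11 d=31 * → r--
[1,18] -15+24=9 d=29 * → r--
[1,17] -15+19=4 d=24 * → r--
[1,16] -15+18=3 d=23 * → r--
[1,15] -15+17=2 d=22 * → r--
[1,14] -15+16=1 d=21 * → r--
[1,13] -15+15=0 d=20 * → r--
[1,12] -15+14=-1 d=19 * → r--
[1,11] -15+13=-2 d=18 * → r--
[1,10] -15+10=-5 d=15 * → r--
[1,9] -15+5=-10 d=10 * → r--
[1,8] -15+4=-11 d=9 * → r--
[1,7] -15+-1=-16 d=4 * → r--
[1,6] -15+-6=-21 d=1 * → l++
[2,6] -13+-6=-19 d=1 → r--
[2,5] -13+-9=-22 d=2 → l++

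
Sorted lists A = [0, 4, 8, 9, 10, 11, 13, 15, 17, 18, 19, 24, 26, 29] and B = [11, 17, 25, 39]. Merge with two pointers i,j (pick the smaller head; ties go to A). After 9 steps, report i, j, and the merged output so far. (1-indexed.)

i=9, j=2, merged so far=[0, 4, 8, 9, 10, 11, 11, 13, 15]

[i=1,j=1] A[i]=0<=B[j]=11 take 0 → i++
[i=2,j=1] A[i]=4<=B[j]=11 take 4 → i++
[i=3,j=1] A[i]=8<=B[j]=11 take 8 → i++
[i=4,j=1] A[i]=9<=B[j]=11 take 9 → i++
[i=5,j=1] A[i]=10<=B[j]=11 take 10 → i++
[i=6,j=1] A[i]=11<=B[j]=11 take 11 → i++
[i=7,j=1] A[i]=13>B[j]=11 take 11 → j++
[i=7,j=2] A[i]=13<=B[j]=17 take 13 → i++
[i=8,j=2] A[i]=15<=B[j]=17 take 15 → i++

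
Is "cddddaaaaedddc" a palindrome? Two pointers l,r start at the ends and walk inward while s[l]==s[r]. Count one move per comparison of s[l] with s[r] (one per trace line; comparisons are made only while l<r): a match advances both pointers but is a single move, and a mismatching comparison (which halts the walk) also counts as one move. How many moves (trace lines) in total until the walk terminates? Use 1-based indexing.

5 moves

[1,14] 'c'=='c' → l++,r--
[2,13] 'd'=='d' → l++,r--
[3,12] 'd'=='d' → l++,r--
[4,11] 'd'=='d' → l++,r--
[5,10] 'd'!='e' → stop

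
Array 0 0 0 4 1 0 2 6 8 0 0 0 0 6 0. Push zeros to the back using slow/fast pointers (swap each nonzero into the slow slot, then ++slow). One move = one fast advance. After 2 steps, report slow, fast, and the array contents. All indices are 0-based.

slow=0 fast=0: a[fast]=0, fast++
slow=0 fast=1: a[fast]=0, fast++

slow=0, fast=2, a=[0, 0, 0, 4, 1, 0, 2, 6, 8, 0, 0, 0, 0, 6, 0]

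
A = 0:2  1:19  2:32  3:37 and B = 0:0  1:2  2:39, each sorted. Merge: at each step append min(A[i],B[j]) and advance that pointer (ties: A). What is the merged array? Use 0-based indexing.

[0, 2, 2, 19, 32, 37, 39]

i=0 j=0: A[i]=2>B[j]=0 take 0, j++
i=0 j=1: A[i]=2<=B[j]=2 take 2, i++
i=1 j=1: A[i]=19>B[j]=2 take 2, j++
i=1 j=2: A[i]=19<=B[j]=39 take 19, i++
i=2 j=2: A[i]=32<=B[j]=39 take 32, i++
i=3 j=2: A[i]=37<=B[j]=39 take 37, i++
i=4 j=2: A done, take B[j]=39, j++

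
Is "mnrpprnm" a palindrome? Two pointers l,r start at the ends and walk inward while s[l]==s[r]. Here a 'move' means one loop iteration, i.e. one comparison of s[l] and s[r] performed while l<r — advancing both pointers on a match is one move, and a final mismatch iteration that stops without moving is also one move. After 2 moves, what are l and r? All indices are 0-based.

[0,7] 'm'=='m' → l++,r--
[1,6] 'n'=='n' → l++,r--

l=2, r=5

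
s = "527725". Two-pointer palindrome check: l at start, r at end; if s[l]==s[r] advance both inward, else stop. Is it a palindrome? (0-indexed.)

[0,5] '5'=='5' → l++,r--
[1,4] '2'=='2' → l++,r--
[2,3] '7'=='7' → l++,r--

palindrome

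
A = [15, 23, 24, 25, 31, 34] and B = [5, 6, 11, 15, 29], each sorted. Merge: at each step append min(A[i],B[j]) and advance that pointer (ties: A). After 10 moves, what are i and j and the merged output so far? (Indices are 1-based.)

[i=1,j=1] A[i]=15>B[j]=5 take 5 → j++
[i=1,j=2] A[i]=15>B[j]=6 take 6 → j++
[i=1,j=3] A[i]=15>B[j]=11 take 11 → j++
[i=1,j=4] A[i]=15<=B[j]=15 take 15 → i++
[i=2,j=4] A[i]=23>B[j]=15 take 15 → j++
[i=2,j=5] A[i]=23<=B[j]=29 take 23 → i++
[i=3,j=5] A[i]=24<=B[j]=29 take 24 → i++
[i=4,j=5] A[i]=25<=B[j]=29 take 25 → i++
[i=5,j=5] A[i]=31>B[j]=29 take 29 → j++
[i=5,j=6] B done, take A[i]=31 → i++

i=6, j=6, merged so far=[5, 6, 11, 15, 15, 23, 24, 25, 29, 31]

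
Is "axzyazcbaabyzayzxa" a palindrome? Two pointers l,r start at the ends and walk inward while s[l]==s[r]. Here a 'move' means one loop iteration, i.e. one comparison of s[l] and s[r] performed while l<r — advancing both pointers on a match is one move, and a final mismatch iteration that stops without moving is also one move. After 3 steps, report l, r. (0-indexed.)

l=0 r=17: 'a'=='a', l++,r--
l=1 r=16: 'x'=='x', l++,r--
l=2 r=15: 'z'=='z', l++,r--

l=3, r=14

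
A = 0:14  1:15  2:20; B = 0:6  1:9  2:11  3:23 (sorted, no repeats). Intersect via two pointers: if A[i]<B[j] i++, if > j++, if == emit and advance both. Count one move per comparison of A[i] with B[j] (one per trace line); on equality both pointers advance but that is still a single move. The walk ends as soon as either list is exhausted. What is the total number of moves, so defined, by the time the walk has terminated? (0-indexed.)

i=0 j=0: 14>6, j++
i=0 j=1: 14>9, j++
i=0 j=2: 14>11, j++
i=0 j=3: 14<23, i++
i=1 j=3: 15<23, i++
i=2 j=3: 20<23, i++

6 moves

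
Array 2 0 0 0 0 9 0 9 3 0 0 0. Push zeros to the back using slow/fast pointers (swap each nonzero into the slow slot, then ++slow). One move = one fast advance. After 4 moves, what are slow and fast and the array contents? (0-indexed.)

slow=1, fast=4, a=[2, 0, 0, 0, 0, 9, 0, 9, 3, 0, 0, 0]

slow=0 fast=0: a[fast]=2≠0 swap→a[0]=2, slow++,fast++
slow=1 fast=1: a[fast]=0, fast++
slow=1 fast=2: a[fast]=0, fast++
slow=1 fast=3: a[fast]=0, fast++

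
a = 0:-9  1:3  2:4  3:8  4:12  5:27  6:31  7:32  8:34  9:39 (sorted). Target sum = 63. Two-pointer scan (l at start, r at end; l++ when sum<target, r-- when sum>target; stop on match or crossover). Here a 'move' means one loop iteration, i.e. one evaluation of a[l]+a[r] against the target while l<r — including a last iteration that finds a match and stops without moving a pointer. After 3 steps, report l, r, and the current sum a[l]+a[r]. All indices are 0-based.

l=0 r=9: -9+39=30 <63, l++
l=1 r=9: 3+39=42 <63, l++
l=2 r=9: 4+39=43 <63, l++

l=3, r=9, sum=47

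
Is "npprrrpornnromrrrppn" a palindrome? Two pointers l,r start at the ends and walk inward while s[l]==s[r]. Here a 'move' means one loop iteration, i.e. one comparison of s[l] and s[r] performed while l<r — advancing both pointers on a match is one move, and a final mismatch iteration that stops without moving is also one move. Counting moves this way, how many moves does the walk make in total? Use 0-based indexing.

7 moves

l=0 r=19: 'n'=='n', l++,r--
l=1 r=18: 'p'=='p', l++,r--
l=2 r=17: 'p'=='p', l++,r--
l=3 r=16: 'r'=='r', l++,r--
l=4 r=15: 'r'=='r', l++,r--
l=5 r=14: 'r'=='r', l++,r--
l=6 r=13: 'p'!='m', stop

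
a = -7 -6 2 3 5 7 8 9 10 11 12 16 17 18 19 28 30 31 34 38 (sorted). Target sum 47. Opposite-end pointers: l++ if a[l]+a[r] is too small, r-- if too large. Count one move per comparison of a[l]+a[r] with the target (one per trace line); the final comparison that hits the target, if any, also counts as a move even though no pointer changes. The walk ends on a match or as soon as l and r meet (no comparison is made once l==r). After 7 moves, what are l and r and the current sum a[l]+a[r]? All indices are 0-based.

[0,19] -7+38=31 <47 → l++
[1,19] -6+38=32 <47 → l++
[2,19] 2+38=40 <47 → l++
[3,19] 3+38=41 <47 → l++
[4,19] 5+38=43 <47 → l++
[5,19] 7+38=45 <47 → l++
[6,19] 8+38=46 <47 → l++

l=7, r=19, sum=47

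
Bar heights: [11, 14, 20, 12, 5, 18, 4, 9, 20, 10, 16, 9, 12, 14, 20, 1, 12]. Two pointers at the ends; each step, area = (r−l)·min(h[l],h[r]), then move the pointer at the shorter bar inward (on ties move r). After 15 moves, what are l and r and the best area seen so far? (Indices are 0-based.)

l=0 r=16: min(11,12)*16=176 best=176 *, l++
l=1 r=16: min(14,12)*15=180 best=180 *, r--
l=1 r=15: min(14,1)*14=14 best=180, r--
l=1 r=14: min(14,20)*13=182 best=182 *, l++
l=2 r=14: min(20,20)*12=240 best=240 *, r--
l=2 r=13: min(20,14)*11=154 best=240, r--
l=2 r=12: min(20,12)*10=120 best=240, r--
l=2 r=11: min(20,9)*9=81 best=240, r--
l=2 r=10: min(20,16)*8=128 best=240, r--
l=2 r=9: min(20,10)*7=70 best=240, r--
l=2 r=8: min(20,20)*6=120 best=240, r--
l=2 r=7: min(20,9)*5=45 best=240, r--
l=2 r=6: min(20,4)*4=16 best=240, r--
l=2 r=5: min(20,18)*3=54 best=240, r--
l=2 r=4: min(20,5)*2=10 best=240, r--

l=2, r=3, best area=240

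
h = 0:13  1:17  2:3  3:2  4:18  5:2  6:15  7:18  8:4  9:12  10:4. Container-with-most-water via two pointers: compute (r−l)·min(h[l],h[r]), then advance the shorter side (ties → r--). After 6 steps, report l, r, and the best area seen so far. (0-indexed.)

l=3, r=7, best area=108

[0,10] min(13,4)*10=40 best=40 * → r--
[0,9] min(13,12)*9=108 best=108 * → r--
[0,8] min(13,4)*8=32 best=108 → r--
[0,7] min(13,18)*7=91 best=108 → l++
[1,7] min(17,18)*6=102 best=108 → l++
[2,7] min(3,18)*5=15 best=108 → l++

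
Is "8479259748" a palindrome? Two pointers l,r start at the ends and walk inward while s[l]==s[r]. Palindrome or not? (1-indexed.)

not a palindrome (mismatch at 5,6)

l=1 r=10: '8'=='8', l++,r--
l=2 r=9: '4'=='4', l++,r--
l=3 r=8: '7'=='7', l++,r--
l=4 r=7: '9'=='9', l++,r--
l=5 r=6: '2'!='5', stop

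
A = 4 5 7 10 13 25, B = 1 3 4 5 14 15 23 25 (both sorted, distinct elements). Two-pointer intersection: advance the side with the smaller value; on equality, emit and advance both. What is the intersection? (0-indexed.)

[i=0,j=0] 4>1 → j++
[i=0,j=1] 4>3 → j++
[i=0,j=2] 4==4 emit → i++,j++
[i=1,j=3] 5==5 emit → i++,j++
[i=2,j=4] 7<14 → i++
[i=3,j=4] 10<14 → i++
[i=4,j=4] 13<14 → i++
[i=5,j=4] 25>14 → j++
[i=5,j=5] 25>15 → j++
[i=5,j=6] 25>23 → j++
[i=5,j=7] 25==25 emit → i++,j++

intersection = [4, 5, 25]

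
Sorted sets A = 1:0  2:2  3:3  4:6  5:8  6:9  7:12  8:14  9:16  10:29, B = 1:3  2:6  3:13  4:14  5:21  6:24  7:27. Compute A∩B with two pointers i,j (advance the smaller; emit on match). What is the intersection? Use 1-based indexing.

intersection = [3, 6, 14]

[i=1,j=1] 0<3 → i++
[i=2,j=1] 2<3 → i++
[i=3,j=1] 3==3 emit → i++,j++
[i=4,j=2] 6==6 emit → i++,j++
[i=5,j=3] 8<13 → i++
[i=6,j=3] 9<13 → i++
[i=7,j=3] 12<13 → i++
[i=8,j=3] 14>13 → j++
[i=8,j=4] 14==14 emit → i++,j++
[i=9,j=5] 16<21 → i++
[i=10,j=5] 29>21 → j++
[i=10,j=6] 29>24 → j++
[i=10,j=7] 29>27 → j++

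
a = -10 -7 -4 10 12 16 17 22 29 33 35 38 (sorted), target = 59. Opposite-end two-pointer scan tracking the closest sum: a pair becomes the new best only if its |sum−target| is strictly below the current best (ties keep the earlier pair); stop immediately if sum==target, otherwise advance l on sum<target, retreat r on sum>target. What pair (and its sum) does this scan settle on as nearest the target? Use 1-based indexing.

l=1 r=12: -10+38=28 d=31 *, l++
l=2 r=12: -7+38=31 d=28 *, l++
l=3 r=12: -4+38=34 d=25 *, l++
l=4 r=12: 10+38=48 d=11 *, l++
l=5 r=12: 12+38=50 d=9 *, l++
l=6 r=12: 16+38=54 d=5 *, l++
l=7 r=12: 17+38=55 d=4 *, l++
l=8 r=12: 22+38=60 d=1 *, r--
l=8 r=11: 22+35=57 d=2, l++
l=9 r=11: 29+35=64 d=5, r--
l=9 r=10: 29+33=62 d=3, r--

pair (22, 38) with sum 60 (|Δ|=1)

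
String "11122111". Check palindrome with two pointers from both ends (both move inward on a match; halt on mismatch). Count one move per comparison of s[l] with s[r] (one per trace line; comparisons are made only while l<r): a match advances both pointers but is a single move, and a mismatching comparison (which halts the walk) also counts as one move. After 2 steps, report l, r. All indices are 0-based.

l=2, r=5

[0,7] '1'=='1' → l++,r--
[1,6] '1'=='1' → l++,r--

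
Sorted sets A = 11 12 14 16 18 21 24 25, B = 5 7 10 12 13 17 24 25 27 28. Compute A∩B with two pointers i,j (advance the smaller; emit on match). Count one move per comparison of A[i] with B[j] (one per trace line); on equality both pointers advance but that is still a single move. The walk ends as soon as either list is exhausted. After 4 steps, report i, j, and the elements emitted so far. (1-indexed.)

i=2, j=4, emitted=[]

i=1 j=1: 11>5, j++
i=1 j=2: 11>7, j++
i=1 j=3: 11>10, j++
i=1 j=4: 11<12, i++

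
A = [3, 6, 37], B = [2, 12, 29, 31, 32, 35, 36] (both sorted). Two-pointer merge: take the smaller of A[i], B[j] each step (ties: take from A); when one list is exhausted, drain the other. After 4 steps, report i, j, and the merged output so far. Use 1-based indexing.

i=3, j=3, merged so far=[2, 3, 6, 12]

i=1 j=1: A[i]=3>B[j]=2 take 2, j++
i=1 j=2: A[i]=3<=B[j]=12 take 3, i++
i=2 j=2: A[i]=6<=B[j]=12 take 6, i++
i=3 j=2: A[i]=37>B[j]=12 take 12, j++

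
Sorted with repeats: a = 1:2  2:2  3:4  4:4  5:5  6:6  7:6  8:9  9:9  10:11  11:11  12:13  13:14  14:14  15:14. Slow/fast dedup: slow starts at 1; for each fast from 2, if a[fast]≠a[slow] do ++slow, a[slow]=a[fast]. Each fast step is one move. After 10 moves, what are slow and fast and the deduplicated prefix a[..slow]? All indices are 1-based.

(s=1,f=2) a[fast]=2=a[slow] dup → fast++
(s=1,f=3) a[fast]=4≠a[slow]=2 write a[2]=4 → slow++,fast++
(s=2,f=4) a[fast]=4=a[slow] dup → fast++
(s=2,f=5) a[fast]=5≠a[slow]=4 write a[3]=5 → slow++,fast++
(s=3,f=6) a[fast]=6≠a[slow]=5 write a[4]=6 → slow++,fast++
(s=4,f=7) a[fast]=6=a[slow] dup → fast++
(s=4,f=8) a[fast]=9≠a[slow]=6 write a[5]=9 → slow++,fast++
(s=5,f=9) a[fast]=9=a[slow] dup → fast++
(s=5,f=10) a[fast]=11≠a[slow]=9 write a[6]=11 → slow++,fast++
(s=6,f=11) a[fast]=11=a[slow] dup → fast++

slow=6, fast=12, prefix=[2, 4, 5, 6, 9, 11]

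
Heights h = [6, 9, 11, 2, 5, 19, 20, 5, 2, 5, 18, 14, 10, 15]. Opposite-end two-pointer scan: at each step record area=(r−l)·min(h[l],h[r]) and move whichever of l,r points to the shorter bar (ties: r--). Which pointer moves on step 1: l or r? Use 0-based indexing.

l=0 r=13: min(6,15)*13=78 best=78 *, l++

l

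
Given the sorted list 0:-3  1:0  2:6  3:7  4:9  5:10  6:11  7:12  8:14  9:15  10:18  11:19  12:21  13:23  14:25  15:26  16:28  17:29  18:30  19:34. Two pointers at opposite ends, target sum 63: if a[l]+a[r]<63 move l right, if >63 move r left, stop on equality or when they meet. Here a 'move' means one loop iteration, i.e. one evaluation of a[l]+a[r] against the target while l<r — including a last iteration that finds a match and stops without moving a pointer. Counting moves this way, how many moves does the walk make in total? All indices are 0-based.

18 moves

l=0 r=19: -3+34=31 <63, l++
l=1 r=19: 0+34=34 <63, l++
l=2 r=19: 6+34=40 <63, l++
l=3 r=19: 7+34=41 <63, l++
l=4 r=19: 9+34=43 <63, l++
l=5 r=19: 10+34=44 <63, l++
l=6 r=19: 11+34=45 <63, l++
l=7 r=19: 12+34=46 <63, l++
l=8 r=19: 14+34=48 <63, l++
l=9 r=19: 15+34=49 <63, l++
l=10 r=19: 18+34=52 <63, l++
l=11 r=19: 19+34=53 <63, l++
l=12 r=19: 21+34=55 <63, l++
l=13 r=19: 23+34=57 <63, l++
l=14 r=19: 25+34=59 <63, l++
l=15 r=19: 26+34=60 <63, l++
l=16 r=19: 28+34=62 <63, l++
l=17 r=19: 29+34=63, found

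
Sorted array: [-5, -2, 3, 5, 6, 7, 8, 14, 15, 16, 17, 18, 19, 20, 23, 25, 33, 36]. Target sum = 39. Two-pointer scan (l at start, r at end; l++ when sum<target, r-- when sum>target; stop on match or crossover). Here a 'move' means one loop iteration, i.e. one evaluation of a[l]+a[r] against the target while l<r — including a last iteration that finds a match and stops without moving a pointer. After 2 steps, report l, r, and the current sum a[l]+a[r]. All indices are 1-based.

l=3, r=18, sum=39

l=1 r=18: -5+36=31 <39, l++
l=2 r=18: -2+36=34 <39, l++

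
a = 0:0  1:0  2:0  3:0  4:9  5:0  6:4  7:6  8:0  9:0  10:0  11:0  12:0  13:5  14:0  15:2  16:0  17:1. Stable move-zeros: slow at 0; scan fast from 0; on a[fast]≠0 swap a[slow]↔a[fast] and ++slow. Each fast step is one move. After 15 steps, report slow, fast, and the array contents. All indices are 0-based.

slow=4, fast=15, a=[9, 4, 6, 5, 0, 0, 0, 0, 0, 0, 0, 0, 0, 0, 0, 2, 0, 1]

slow=0 fast=0: a[fast]=0, fast++
slow=0 fast=1: a[fast]=0, fast++
slow=0 fast=2: a[fast]=0, fast++
slow=0 fast=3: a[fast]=0, fast++
slow=0 fast=4: a[fast]=9≠0 swap→a[0]=9, slow++,fast++
slow=1 fast=5: a[fast]=0, fast++
slow=1 fast=6: a[fast]=4≠0 swap→a[1]=4, slow++,fast++
slow=2 fast=7: a[fast]=6≠0 swap→a[2]=6, slow++,fast++
slow=3 fast=8: a[fast]=0, fast++
slow=3 fast=9: a[fast]=0, fast++
slow=3 fast=10: a[fast]=0, fast++
slow=3 fast=11: a[fast]=0, fast++
slow=3 fast=12: a[fast]=0, fast++
slow=3 fast=13: a[fast]=5≠0 swap→a[3]=5, slow++,fast++
slow=4 fast=14: a[fast]=0, fast++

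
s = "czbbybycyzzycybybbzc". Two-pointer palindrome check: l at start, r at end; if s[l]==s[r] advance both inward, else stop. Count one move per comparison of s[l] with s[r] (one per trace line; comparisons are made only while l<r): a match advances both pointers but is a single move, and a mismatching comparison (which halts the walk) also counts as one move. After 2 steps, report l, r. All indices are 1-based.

l=3, r=18

[1,20] 'c'=='c' → l++,r--
[2,19] 'z'=='z' → l++,r--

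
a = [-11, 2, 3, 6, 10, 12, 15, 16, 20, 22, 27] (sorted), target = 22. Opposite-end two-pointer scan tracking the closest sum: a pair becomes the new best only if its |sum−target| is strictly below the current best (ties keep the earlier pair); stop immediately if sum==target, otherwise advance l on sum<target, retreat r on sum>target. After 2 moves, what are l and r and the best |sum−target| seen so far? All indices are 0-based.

l=0 r=10: -11+27=16 d=6 *, l++
l=1 r=10: 2+27=29 d=7, r--

l=1, r=9, best |Δ|=6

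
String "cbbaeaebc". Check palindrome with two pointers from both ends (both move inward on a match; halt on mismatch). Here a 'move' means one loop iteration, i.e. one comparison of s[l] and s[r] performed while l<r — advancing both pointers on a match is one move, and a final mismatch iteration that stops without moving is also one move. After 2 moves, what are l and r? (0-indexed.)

l=2, r=6

l=0 r=8: 'c'=='c', l++,r--
l=1 r=7: 'b'=='b', l++,r--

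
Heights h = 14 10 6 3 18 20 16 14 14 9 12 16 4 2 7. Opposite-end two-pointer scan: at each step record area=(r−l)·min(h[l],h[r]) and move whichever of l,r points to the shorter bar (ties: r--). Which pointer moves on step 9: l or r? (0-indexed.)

r

[0,14] min(14,7)*14=98 best=98 * → r--
[0,13] min(14,2)*13=26 best=98 → r--
[0,12] min(14,4)*12=48 best=98 → r--
[0,11] min(14,16)*11=154 best=154 * → l++
[1,11] min(10,16)*10=100 best=154 → l++
[2,11] min(6,16)*9=54 best=154 → l++
[3,11] min(3,16)*8=24 best=154 → l++
[4,11] min(18,16)*7=112 best=154 → r--
[4,10] min(18,12)*6=72 best=154 → r--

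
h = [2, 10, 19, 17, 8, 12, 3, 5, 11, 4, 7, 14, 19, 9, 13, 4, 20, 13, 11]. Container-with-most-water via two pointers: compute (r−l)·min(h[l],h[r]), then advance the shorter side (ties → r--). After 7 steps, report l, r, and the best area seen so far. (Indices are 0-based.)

l=0 r=18: min(2,11)*18=36 best=36 *, l++
l=1 r=18: min(10,11)*17=170 best=170 *, l++
l=2 r=18: min(19,11)*16=176 best=176 *, r--
l=2 r=17: min(19,13)*15=195 best=195 *, r--
l=2 r=16: min(19,20)*14=266 best=266 *, l++
l=3 r=16: min(17,20)*13=221 best=266, l++
l=4 r=16: min(8,20)*12=96 best=266, l++

l=5, r=16, best area=266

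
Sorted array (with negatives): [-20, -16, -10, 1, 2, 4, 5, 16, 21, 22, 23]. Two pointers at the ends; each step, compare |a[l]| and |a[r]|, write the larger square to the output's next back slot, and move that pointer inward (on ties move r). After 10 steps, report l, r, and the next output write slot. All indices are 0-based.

l=3, r=3, next write slot=0

l=0 r=10: |-20|<=|23| out[10]=529, r--
l=0 r=9: |-20|<=|22| out[9]=484, r--
l=0 r=8: |-20|<=|21| out[8]=441, r--
l=0 r=7: |-20|>|16| out[7]=400, l++
l=1 r=7: |-16|<=|16| out[6]=256, r--
l=1 r=6: |-16|>|5| out[5]=256, l++
l=2 r=6: |-10|>|5| out[4]=100, l++
l=3 r=6: |1|<=|5| out[3]=25, r--
l=3 r=5: |1|<=|4| out[2]=16, r--
l=3 r=4: |1|<=|2| out[1]=4, r--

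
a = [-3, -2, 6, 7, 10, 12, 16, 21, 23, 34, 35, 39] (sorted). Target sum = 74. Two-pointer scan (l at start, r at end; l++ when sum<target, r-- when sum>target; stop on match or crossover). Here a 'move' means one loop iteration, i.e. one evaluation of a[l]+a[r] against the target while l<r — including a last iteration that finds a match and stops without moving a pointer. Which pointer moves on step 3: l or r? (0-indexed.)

l=0 r=11: -3+39=36 <74, l++
l=1 r=11: -2+39=37 <74, l++
l=2 r=11: 6+39=45 <74, l++

l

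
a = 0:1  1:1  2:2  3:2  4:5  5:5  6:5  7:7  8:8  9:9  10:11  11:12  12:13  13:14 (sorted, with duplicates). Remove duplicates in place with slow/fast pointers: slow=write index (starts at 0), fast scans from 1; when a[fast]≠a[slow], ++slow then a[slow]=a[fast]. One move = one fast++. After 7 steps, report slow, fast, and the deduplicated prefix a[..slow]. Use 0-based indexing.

(s=0,f=1) a[fast]=1=a[slow] dup → fast++
(s=0,f=2) a[fast]=2≠a[slow]=1 write a[1]=2 → slow++,fast++
(s=1,f=3) a[fast]=2=a[slow] dup → fast++
(s=1,f=4) a[fast]=5≠a[slow]=2 write a[2]=5 → slow++,fast++
(s=2,f=5) a[fast]=5=a[slow] dup → fast++
(s=2,f=6) a[fast]=5=a[slow] dup → fast++
(s=2,f=7) a[fast]=7≠a[slow]=5 write a[3]=7 → slow++,fast++

slow=3, fast=8, prefix=[1, 2, 5, 7]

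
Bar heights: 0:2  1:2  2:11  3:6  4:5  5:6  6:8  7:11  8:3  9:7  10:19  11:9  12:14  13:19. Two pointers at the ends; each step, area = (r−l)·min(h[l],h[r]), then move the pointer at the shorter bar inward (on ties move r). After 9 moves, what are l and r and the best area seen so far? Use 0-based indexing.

l=0 r=13: min(2,19)*13=26 best=26 *, l++
l=1 r=13: min(2,19)*12=24 best=26, l++
l=2 r=13: min(11,19)*11=121 best=121 *, l++
l=3 r=13: min(6,19)*10=60 best=121, l++
l=4 r=13: min(5,19)*9=45 best=121, l++
l=5 r=13: min(6,19)*8=48 best=121, l++
l=6 r=13: min(8,19)*7=56 best=121, l++
l=7 r=13: min(11,19)*6=66 best=121, l++
l=8 r=13: min(3,19)*5=15 best=121, l++

l=9, r=13, best area=121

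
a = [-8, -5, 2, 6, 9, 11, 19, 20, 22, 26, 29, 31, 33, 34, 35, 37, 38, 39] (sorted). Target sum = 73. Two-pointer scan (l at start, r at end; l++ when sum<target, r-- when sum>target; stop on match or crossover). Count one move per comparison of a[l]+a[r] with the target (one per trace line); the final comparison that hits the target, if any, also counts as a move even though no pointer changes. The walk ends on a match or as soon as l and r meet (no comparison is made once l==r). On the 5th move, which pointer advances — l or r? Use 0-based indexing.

[0,17] -8+39=31 <73 → l++
[1,17] -5+39=34 <73 → l++
[2,17] 2+39=41 <73 → l++
[3,17] 6+39=45 <73 → l++
[4,17] 9+39=48 <73 → l++

l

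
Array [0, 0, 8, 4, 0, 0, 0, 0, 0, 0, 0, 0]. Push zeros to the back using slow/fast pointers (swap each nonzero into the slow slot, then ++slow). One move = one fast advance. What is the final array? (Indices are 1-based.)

slow=1 fast=1: a[fast]=0, fast++
slow=1 fast=2: a[fast]=0, fast++
slow=1 fast=3: a[fast]=8≠0 swap→a[1]=8, slow++,fast++
slow=2 fast=4: a[fast]=4≠0 swap→a[2]=4, slow++,fast++
slow=3 fast=5: a[fast]=0, fast++
slow=3 fast=6: a[fast]=0, fast++
slow=3 fast=7: a[fast]=0, fast++
slow=3 fast=8: a[fast]=0, fast++
slow=3 fast=9: a[fast]=0, fast++
slow=3 fast=10: a[fast]=0, fast++
slow=3 fast=11: a[fast]=0, fast++
slow=3 fast=12: a[fast]=0, fast++

[8, 4, 0, 0, 0, 0, 0, 0, 0, 0, 0, 0]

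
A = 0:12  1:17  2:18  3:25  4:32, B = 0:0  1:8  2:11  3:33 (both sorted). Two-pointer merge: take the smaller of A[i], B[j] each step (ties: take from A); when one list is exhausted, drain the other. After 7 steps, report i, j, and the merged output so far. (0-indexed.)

i=4, j=3, merged so far=[0, 8, 11, 12, 17, 18, 25]

[i=0,j=0] A[i]=12>B[j]=0 take 0 → j++
[i=0,j=1] A[i]=12>B[j]=8 take 8 → j++
[i=0,j=2] A[i]=12>B[j]=11 take 11 → j++
[i=0,j=3] A[i]=12<=B[j]=33 take 12 → i++
[i=1,j=3] A[i]=17<=B[j]=33 take 17 → i++
[i=2,j=3] A[i]=18<=B[j]=33 take 18 → i++
[i=3,j=3] A[i]=25<=B[j]=33 take 25 → i++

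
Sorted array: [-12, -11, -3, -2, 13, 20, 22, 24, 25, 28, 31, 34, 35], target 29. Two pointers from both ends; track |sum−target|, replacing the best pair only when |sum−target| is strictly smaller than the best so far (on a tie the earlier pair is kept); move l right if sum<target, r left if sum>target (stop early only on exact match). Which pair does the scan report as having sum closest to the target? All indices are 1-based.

l=1 r=13: -12+35=23 d=6 *, l++
l=2 r=13: -11+35=24 d=5 *, l++
l=3 r=13: -3+35=32 d=3 *, r--
l=3 r=12: -3+34=31 d=2 *, r--
l=3 r=11: -3+31=28 d=1 *, l++
l=4 r=11: -2+31=29 d=0 *, stop

pair (-2, 31) with sum 29 (|Δ|=0)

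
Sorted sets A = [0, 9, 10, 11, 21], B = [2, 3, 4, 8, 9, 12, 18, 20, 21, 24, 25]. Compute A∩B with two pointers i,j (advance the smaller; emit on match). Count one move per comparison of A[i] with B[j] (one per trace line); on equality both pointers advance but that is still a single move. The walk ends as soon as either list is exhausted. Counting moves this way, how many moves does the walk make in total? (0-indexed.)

[i=0,j=0] 0<2 → i++
[i=1,j=0] 9>2 → j++
[i=1,j=1] 9>3 → j++
[i=1,j=2] 9>4 → j++
[i=1,j=3] 9>8 → j++
[i=1,j=4] 9==9 emit → i++,j++
[i=2,j=5] 10<12 → i++
[i=3,j=5] 11<12 → i++
[i=4,j=5] 21>12 → j++
[i=4,j=6] 21>18 → j++
[i=4,j=7] 21>20 → j++
[i=4,j=8] 21==21 emit → i++,j++

12 moves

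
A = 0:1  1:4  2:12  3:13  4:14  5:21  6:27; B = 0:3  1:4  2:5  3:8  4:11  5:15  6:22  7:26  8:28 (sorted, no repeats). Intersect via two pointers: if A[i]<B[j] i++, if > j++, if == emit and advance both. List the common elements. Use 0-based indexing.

intersection = [4]

[i=0,j=0] 1<3 → i++
[i=1,j=0] 4>3 → j++
[i=1,j=1] 4==4 emit → i++,j++
[i=2,j=2] 12>5 → j++
[i=2,j=3] 12>8 → j++
[i=2,j=4] 12>11 → j++
[i=2,j=5] 12<15 → i++
[i=3,j=5] 13<15 → i++
[i=4,j=5] 14<15 → i++
[i=5,j=5] 21>15 → j++
[i=5,j=6] 21<22 → i++
[i=6,j=6] 27>22 → j++
[i=6,j=7] 27>26 → j++
[i=6,j=8] 27<28 → i++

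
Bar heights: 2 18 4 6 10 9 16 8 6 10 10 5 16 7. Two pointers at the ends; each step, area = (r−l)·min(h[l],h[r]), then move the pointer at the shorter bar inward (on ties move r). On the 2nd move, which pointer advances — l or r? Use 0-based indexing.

r

l=0 r=13: min(2,7)*13=26 best=26 *, l++
l=1 r=13: min(18,7)*12=84 best=84 *, r--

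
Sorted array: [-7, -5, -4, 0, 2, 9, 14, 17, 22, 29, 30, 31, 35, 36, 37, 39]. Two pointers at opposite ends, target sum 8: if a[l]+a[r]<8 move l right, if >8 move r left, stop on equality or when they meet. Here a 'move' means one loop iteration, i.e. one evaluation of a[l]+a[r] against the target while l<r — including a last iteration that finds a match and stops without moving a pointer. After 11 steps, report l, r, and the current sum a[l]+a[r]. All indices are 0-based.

[0,15] -7+39=32 >8 → r--
[0,14] -7+37=30 >8 → r--
[0,13] -7+36=29 >8 → r--
[0,12] -7+35=28 >8 → r--
[0,11] -7+31=24 >8 → r--
[0,10] -7+30=23 >8 → r--
[0,9] -7+29=22 >8 → r--
[0,8] -7+22=15 >8 → r--
[0,7] -7+17=10 >8 → r--
[0,6] -7+14=7 <8 → l++
[1,6] -5+14=9 >8 → r--

l=1, r=5, sum=4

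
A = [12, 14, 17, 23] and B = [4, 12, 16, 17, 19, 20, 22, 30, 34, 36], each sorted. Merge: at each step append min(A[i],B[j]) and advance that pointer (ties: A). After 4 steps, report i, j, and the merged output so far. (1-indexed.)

[i=1,j=1] A[i]=12>B[j]=4 take 4 → j++
[i=1,j=2] A[i]=12<=B[j]=12 take 12 → i++
[i=2,j=2] A[i]=14>B[j]=12 take 12 → j++
[i=2,j=3] A[i]=14<=B[j]=16 take 14 → i++

i=3, j=3, merged so far=[4, 12, 12, 14]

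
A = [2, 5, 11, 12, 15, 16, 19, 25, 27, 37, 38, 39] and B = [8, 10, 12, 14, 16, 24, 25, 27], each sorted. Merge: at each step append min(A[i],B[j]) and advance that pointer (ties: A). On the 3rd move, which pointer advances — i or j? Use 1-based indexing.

i=1 j=1: A[i]=2<=B[j]=8 take 2, i++
i=2 j=1: A[i]=5<=B[j]=8 take 5, i++
i=3 j=1: A[i]=11>B[j]=8 take 8, j++

j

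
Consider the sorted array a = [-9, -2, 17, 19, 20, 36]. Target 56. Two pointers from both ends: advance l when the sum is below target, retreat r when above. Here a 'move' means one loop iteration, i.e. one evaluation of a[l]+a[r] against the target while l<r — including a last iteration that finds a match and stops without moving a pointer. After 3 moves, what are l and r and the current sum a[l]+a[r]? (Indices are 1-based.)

l=1 r=6: -9+36=27 <56, l++
l=2 r=6: -2+36=34 <56, l++
l=3 r=6: 17+36=53 <56, l++

l=4, r=6, sum=55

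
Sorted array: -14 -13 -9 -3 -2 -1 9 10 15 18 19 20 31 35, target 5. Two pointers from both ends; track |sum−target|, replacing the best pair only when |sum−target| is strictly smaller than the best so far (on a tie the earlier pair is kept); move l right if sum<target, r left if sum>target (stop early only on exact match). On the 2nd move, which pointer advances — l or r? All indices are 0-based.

r

[0,13] -14+35=21 d=16 * → r--
[0,12] -14+31=17 d=12 * → r--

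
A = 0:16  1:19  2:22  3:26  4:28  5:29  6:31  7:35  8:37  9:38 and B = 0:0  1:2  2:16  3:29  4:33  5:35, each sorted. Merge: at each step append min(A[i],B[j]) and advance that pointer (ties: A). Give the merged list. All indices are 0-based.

i=0 j=0: A[i]=16>B[j]=0 take 0, j++
i=0 j=1: A[i]=16>B[j]=2 take 2, j++
i=0 j=2: A[i]=16<=B[j]=16 take 16, i++
i=1 j=2: A[i]=19>B[j]=16 take 16, j++
i=1 j=3: A[i]=19<=B[j]=29 take 19, i++
i=2 j=3: A[i]=22<=B[j]=29 take 22, i++
i=3 j=3: A[i]=26<=B[j]=29 take 26, i++
i=4 j=3: A[i]=28<=B[j]=29 take 28, i++
i=5 j=3: A[i]=29<=B[j]=29 take 29, i++
i=6 j=3: A[i]=31>B[j]=29 take 29, j++
i=6 j=4: A[i]=31<=B[j]=33 take 31, i++
i=7 j=4: A[i]=35>B[j]=33 take 33, j++
i=7 j=5: A[i]=35<=B[j]=35 take 35, i++
i=8 j=5: A[i]=37>B[j]=35 take 35, j++
i=8 j=6: B done, take A[i]=37, i++
i=9 j=6: B done, take A[i]=38, i++

[0, 2, 16, 16, 19, 22, 26, 28, 29, 29, 31, 33, 35, 35, 37, 38]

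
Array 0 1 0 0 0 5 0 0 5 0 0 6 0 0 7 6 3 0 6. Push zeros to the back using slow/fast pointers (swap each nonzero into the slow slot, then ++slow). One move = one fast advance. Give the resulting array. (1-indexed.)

[1, 5, 5, 6, 7, 6, 3, 6, 0, 0, 0, 0, 0, 0, 0, 0, 0, 0, 0]

(s=1,f=1) a[fast]=0 → fast++
(s=1,f=2) a[fast]=1≠0 swap→a[1]=1 → slow++,fast++
(s=2,f=3) a[fast]=0 → fast++
(s=2,f=4) a[fast]=0 → fast++
(s=2,f=5) a[fast]=0 → fast++
(s=2,f=6) a[fast]=5≠0 swap→a[2]=5 → slow++,fast++
(s=3,f=7) a[fast]=0 → fast++
(s=3,f=8) a[fast]=0 → fast++
(s=3,f=9) a[fast]=5≠0 swap→a[3]=5 → slow++,fast++
(s=4,f=10) a[fast]=0 → fast++
(s=4,f=11) a[fast]=0 → fast++
(s=4,f=12) a[fast]=6≠0 swap→a[4]=6 → slow++,fast++
(s=5,f=13) a[fast]=0 → fast++
(s=5,f=14) a[fast]=0 → fast++
(s=5,f=15) a[fast]=7≠0 swap→a[5]=7 → slow++,fast++
(s=6,f=16) a[fast]=6≠0 swap→a[6]=6 → slow++,fast++
(s=7,f=17) a[fast]=3≠0 swap→a[7]=3 → slow++,fast++
(s=8,f=18) a[fast]=0 → fast++
(s=8,f=19) a[fast]=6≠0 swap→a[8]=6 → slow++,fast++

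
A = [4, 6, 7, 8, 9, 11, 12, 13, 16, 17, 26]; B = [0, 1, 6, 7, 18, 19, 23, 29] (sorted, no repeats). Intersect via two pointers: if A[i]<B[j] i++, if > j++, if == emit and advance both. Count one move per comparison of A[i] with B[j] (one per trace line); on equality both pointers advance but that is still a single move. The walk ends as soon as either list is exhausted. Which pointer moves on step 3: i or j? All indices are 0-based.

i

i=0 j=0: 4>0, j++
i=0 j=1: 4>1, j++
i=0 j=2: 4<6, i++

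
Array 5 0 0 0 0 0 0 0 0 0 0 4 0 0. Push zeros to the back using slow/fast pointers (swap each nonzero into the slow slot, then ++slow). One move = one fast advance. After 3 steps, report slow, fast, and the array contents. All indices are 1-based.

slow=2, fast=4, a=[5, 0, 0, 0, 0, 0, 0, 0, 0, 0, 0, 4, 0, 0]

slow=1 fast=1: a[fast]=5≠0 swap→a[1]=5, slow++,fast++
slow=2 fast=2: a[fast]=0, fast++
slow=2 fast=3: a[fast]=0, fast++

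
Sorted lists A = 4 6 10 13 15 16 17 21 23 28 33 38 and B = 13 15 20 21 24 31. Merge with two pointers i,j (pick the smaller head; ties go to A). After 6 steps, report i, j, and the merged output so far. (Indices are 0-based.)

i=5, j=1, merged so far=[4, 6, 10, 13, 13, 15]

i=0 j=0: A[i]=4<=B[j]=13 take 4, i++
i=1 j=0: A[i]=6<=B[j]=13 take 6, i++
i=2 j=0: A[i]=10<=B[j]=13 take 10, i++
i=3 j=0: A[i]=13<=B[j]=13 take 13, i++
i=4 j=0: A[i]=15>B[j]=13 take 13, j++
i=4 j=1: A[i]=15<=B[j]=15 take 15, i++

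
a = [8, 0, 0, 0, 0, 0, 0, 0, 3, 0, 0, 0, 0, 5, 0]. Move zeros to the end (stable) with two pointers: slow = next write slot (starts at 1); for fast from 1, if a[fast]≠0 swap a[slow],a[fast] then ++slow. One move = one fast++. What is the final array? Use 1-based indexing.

(s=1,f=1) a[fast]=8≠0 swap→a[1]=8 → slow++,fast++
(s=2,f=2) a[fast]=0 → fast++
(s=2,f=3) a[fast]=0 → fast++
(s=2,f=4) a[fast]=0 → fast++
(s=2,f=5) a[fast]=0 → fast++
(s=2,f=6) a[fast]=0 → fast++
(s=2,f=7) a[fast]=0 → fast++
(s=2,f=8) a[fast]=0 → fast++
(s=2,f=9) a[fast]=3≠0 swap→a[2]=3 → slow++,fast++
(s=3,f=10) a[fast]=0 → fast++
(s=3,f=11) a[fast]=0 → fast++
(s=3,f=12) a[fast]=0 → fast++
(s=3,f=13) a[fast]=0 → fast++
(s=3,f=14) a[fast]=5≠0 swap→a[3]=5 → slow++,fast++
(s=4,f=15) a[fast]=0 → fast++

[8, 3, 5, 0, 0, 0, 0, 0, 0, 0, 0, 0, 0, 0, 0]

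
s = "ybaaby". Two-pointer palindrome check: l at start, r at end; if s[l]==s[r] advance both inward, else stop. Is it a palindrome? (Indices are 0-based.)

palindrome

[0,5] 'y'=='y' → l++,r--
[1,4] 'b'=='b' → l++,r--
[2,3] 'a'=='a' → l++,r--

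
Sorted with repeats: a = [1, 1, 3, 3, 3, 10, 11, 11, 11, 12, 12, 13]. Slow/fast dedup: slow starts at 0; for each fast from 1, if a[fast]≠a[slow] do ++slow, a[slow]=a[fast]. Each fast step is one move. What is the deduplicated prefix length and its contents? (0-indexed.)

length 6; prefix = [1, 3, 10, 11, 12, 13]

slow=0 fast=1: a[fast]=1=a[slow] dup, fast++
slow=0 fast=2: a[fast]=3≠a[slow]=1 write a[1]=3, slow++,fast++
slow=1 fast=3: a[fast]=3=a[slow] dup, fast++
slow=1 fast=4: a[fast]=3=a[slow] dup, fast++
slow=1 fast=5: a[fast]=10≠a[slow]=3 write a[2]=10, slow++,fast++
slow=2 fast=6: a[fast]=11≠a[slow]=10 write a[3]=11, slow++,fast++
slow=3 fast=7: a[fast]=11=a[slow] dup, fast++
slow=3 fast=8: a[fast]=11=a[slow] dup, fast++
slow=3 fast=9: a[fast]=12≠a[slow]=11 write a[4]=12, slow++,fast++
slow=4 fast=10: a[fast]=12=a[slow] dup, fast++
slow=4 fast=11: a[fast]=13≠a[slow]=12 write a[5]=13, slow++,fast++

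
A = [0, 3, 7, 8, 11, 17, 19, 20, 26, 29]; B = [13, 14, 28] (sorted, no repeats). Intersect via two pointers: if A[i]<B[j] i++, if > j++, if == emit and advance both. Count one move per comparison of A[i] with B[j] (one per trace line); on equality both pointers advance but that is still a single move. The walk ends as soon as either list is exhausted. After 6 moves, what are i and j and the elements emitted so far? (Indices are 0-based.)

i=0 j=0: 0<13, i++
i=1 j=0: 3<13, i++
i=2 j=0: 7<13, i++
i=3 j=0: 8<13, i++
i=4 j=0: 11<13, i++
i=5 j=0: 17>13, j++

i=5, j=1, emitted=[]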